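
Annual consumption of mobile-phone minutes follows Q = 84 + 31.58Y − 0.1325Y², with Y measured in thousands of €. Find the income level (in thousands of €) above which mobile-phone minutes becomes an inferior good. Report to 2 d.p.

119.17

dQ/dY = 31.58 − 0.265Y.
The good is inferior where dQ/dY < 0. Setting dQ/dY = 0 gives Y = 31.58 / 0.265 = 119.17.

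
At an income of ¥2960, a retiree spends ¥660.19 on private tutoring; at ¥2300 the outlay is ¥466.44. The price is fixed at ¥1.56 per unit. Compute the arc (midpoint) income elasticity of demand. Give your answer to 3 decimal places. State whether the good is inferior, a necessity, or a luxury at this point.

1.371 (luxury)

With a constant price, Q₁ = 660.19/1.56 = 423.199 and Q₂ = 466.44/1.56 = 299.000 (equivalently, work directly with expenditure since P cancels).
Midpoint %ΔQ = (466.44 − 660.19)/563.32 = -0.34395; midpoint %ΔI = (2300 − 2960)/2630 = -0.25095.
η = -0.34395 / -0.25095 = 1.371.
η > 1 ⇒ luxury.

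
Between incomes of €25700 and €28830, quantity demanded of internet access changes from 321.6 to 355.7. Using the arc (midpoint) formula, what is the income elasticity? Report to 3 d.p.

ΔQ = 355.7 − 321.6 = 34.1; midpoint Q̄ = (321.6 + 355.7)/2 = 338.65.
ΔI = 28830 − 25700 = 3130; midpoint Ī = (25700 + 28830)/2 = 27265.
η = (ΔQ/Q̄) ÷ (ΔI/Ī) = (34.1/338.65) ÷ (3130/27265) = 0.877.

0.877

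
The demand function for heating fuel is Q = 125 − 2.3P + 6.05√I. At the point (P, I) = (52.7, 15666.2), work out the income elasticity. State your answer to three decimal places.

0.498

At P = 52.7, I = 15666.2: Q = 761.036.
Holding P constant, ∂Q/∂I = 6.05/(2√I) = 0.0241682.
η_I = (∂Q/∂I)·(I/Q) = 0.0241682 × (15666.2/761.036) = 0.498.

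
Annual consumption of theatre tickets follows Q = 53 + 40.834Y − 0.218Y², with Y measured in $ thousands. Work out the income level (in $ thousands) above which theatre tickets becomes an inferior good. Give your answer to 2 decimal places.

93.66

dQ/dY = 40.834 − 0.436Y.
The good is inferior where dQ/dY < 0. Setting dQ/dY = 0 gives Y = 40.834 / 0.436 = 93.66.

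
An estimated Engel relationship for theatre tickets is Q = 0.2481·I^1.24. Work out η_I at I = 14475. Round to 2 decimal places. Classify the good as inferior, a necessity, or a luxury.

1.24 (luxury)

For Q = A·I^β the income elasticity is constant and equal to β.
Here β = 1.24, so η = 1.24.
Since η > 1, the good is a luxury.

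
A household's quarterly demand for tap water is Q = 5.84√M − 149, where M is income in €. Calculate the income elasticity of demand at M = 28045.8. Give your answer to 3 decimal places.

At M = 28045.8: Q = 829.018.
dQ/dM = 5.84/(2√M) = 0.0174361 at this income.
η = (dQ/dM)·(M/Q) = 0.0174361 × (28045.8/829.018) = 0.590.

0.590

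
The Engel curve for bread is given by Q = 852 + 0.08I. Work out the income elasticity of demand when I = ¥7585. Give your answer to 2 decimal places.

0.42

At I = 7585: Q = 1458.800.
dQ/dI = 0.08.
η = (dQ/dI)·(I/Q) = 0.08 × (7585/1458.800) = 0.42.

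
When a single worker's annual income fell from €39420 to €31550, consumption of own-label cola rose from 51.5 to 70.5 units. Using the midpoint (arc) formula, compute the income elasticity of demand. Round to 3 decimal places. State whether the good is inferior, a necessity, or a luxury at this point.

-1.404 (inferior good)

ΔQ = 70.5 − 51.5 = 19; midpoint Q̄ = (51.5 + 70.5)/2 = 61.
ΔI = 31550 − 39420 = -7870; midpoint Ī = (39420 + 31550)/2 = 35485.
η = (ΔQ/Q̄) ÷ (ΔI/Ī) = (19/61) ÷ (-7870/35485) = -1.404.
η < 0 ⇒ inferior good.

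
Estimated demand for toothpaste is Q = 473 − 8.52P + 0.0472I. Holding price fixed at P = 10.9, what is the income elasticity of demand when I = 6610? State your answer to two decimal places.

0.45

At P = 10.9, I = 6610: Q = 692.124.
Holding P constant, ∂Q/∂I = 0.0472.
η_I = (∂Q/∂I)·(I/Q) = 0.0472 × (6610/692.124) = 0.45.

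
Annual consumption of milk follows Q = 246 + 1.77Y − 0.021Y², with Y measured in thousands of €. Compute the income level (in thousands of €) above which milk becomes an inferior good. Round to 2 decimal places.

42.14

dQ/dY = 1.77 − 0.042Y.
The good is inferior where dQ/dY < 0. Setting dQ/dY = 0 gives Y = 1.77 / 0.042 = 42.14.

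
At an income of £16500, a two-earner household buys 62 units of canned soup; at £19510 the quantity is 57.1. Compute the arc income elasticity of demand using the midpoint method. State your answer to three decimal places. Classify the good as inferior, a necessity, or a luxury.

ΔQ = 57.1 − 62 = -4.9; midpoint Q̄ = (62 + 57.1)/2 = 59.55.
ΔI = 19510 − 16500 = 3010; midpoint Ī = (16500 + 19510)/2 = 18005.
η = (ΔQ/Q̄) ÷ (ΔI/Ī) = (-4.9/59.55) ÷ (3010/18005) = -0.492.
η < 0 ⇒ inferior good.

-0.492 (inferior good)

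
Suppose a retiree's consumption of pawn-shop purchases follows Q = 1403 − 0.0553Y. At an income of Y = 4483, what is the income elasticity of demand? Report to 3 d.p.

At Y = 4483: Q = 1155.090.
dQ/dY = −0.0553.
η = (dQ/dY)·(Y/Q) = -0.0553 × (4483/1155.090) = -0.215.

-0.215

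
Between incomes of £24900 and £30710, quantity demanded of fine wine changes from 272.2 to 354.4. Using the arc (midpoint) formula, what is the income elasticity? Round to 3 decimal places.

1.256

ΔQ = 354.4 − 272.2 = 82.2; midpoint Q̄ = (272.2 + 354.4)/2 = 313.3.
ΔI = 30710 − 24900 = 5810; midpoint Ī = (24900 + 30710)/2 = 27805.
η = (ΔQ/Q̄) ÷ (ΔI/Ī) = (82.2/313.3) ÷ (5810/27805) = 1.256.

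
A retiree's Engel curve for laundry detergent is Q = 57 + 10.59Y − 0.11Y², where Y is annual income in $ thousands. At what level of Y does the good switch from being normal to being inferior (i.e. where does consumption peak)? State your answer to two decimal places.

48.14

dQ/dY = 10.59 − 0.22Y.
The good is inferior where dQ/dY < 0. Setting dQ/dY = 0 gives Y = 10.59 / 0.22 = 48.14.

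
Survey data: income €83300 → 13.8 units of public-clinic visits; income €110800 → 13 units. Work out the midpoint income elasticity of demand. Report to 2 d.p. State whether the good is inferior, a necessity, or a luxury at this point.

-0.21 (inferior good)

ΔQ = 13 − 13.8 = -0.8; midpoint Q̄ = (13.8 + 13)/2 = 13.4.
ΔI = 110800 − 83300 = 27500; midpoint Ī = (83300 + 110800)/2 = 97050.
η = (ΔQ/Q̄) ÷ (ΔI/Ī) = (-0.8/13.4) ÷ (27500/97050) = -0.21.
η < 0 ⇒ inferior good.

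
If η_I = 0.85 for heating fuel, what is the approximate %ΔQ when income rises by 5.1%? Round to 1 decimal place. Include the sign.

4.3%

%ΔQ ≈ η × %ΔI = 0.85 × 5.1% = 4.3%.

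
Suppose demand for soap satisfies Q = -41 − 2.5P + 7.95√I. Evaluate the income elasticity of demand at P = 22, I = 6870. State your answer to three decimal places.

0.585

At P = 22, I = 6870: Q = 562.939.
Holding P constant, ∂Q/∂I = 7.95/(2√I) = 0.0479577.
η_I = (∂Q/∂I)·(I/Q) = 0.0479577 × (6870/562.939) = 0.585.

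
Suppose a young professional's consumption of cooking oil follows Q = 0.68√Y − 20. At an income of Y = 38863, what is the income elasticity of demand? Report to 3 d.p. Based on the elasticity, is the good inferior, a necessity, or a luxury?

0.588 (necessity)

At Y = 38863: Q = 114.053.
dQ/dY = 0.68/(2√Y) = 0.00172469 at this income.
η = (dQ/dY)·(Y/Q) = 0.00172469 × (38863/114.053) = 0.588.
Since 0 < η < 1, the good is a necessity.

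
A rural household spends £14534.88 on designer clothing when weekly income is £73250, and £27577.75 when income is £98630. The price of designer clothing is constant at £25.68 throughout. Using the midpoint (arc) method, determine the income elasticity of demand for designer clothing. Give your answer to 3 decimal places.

2.097

With a constant price, Q₁ = 14534.88/25.68 = 566.000 and Q₂ = 27577.75/25.68 = 1073.900 (equivalently, work directly with expenditure since P cancels).
Midpoint %ΔQ = (27577.75 − 14534.88)/21056.32 = 0.61943; midpoint %ΔI = (98630 − 73250)/85940 = 0.29532.
η = 0.61943 / 0.29532 = 2.097.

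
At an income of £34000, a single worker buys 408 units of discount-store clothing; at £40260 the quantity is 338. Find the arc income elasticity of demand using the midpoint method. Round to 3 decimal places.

-1.113

ΔQ = 338 − 408 = -70; midpoint Q̄ = (408 + 338)/2 = 373.
ΔI = 40260 − 34000 = 6260; midpoint Ī = (34000 + 40260)/2 = 37130.
η = (ΔQ/Q̄) ÷ (ΔI/Ī) = (-70/373) ÷ (6260/37130) = -1.113.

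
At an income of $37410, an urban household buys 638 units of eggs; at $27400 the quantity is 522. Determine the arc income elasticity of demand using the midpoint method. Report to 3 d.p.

0.647

ΔQ = 522 − 638 = -116; midpoint Q̄ = (638 + 522)/2 = 580.
ΔI = 27400 − 37410 = -10010; midpoint Ī = (37410 + 27400)/2 = 32405.
η = (ΔQ/Q̄) ÷ (ΔI/Ī) = (-116/580) ÷ (-10010/32405) = 0.647.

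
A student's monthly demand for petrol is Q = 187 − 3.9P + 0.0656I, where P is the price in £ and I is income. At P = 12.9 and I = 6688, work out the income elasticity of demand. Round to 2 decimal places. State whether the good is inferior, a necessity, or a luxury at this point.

0.76 (necessity)

At P = 12.9, I = 6688: Q = 575.423.
Holding P constant, ∂Q/∂I = 0.0656.
η_I = (∂Q/∂I)·(I/Q) = 0.0656 × (6688/575.423) = 0.76.
Since 0 < η < 1, this is a necessity.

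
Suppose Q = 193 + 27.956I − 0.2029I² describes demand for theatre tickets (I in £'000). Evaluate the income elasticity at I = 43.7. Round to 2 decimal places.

At I = 43.7: Q = 1027.2011.
dQ/dI = 27.956 − 0.4058I = 10.22254.
η = (dQ/dI)·(I/Q) = 10.22254 × (43.7/1027.2011) = 0.43.

0.43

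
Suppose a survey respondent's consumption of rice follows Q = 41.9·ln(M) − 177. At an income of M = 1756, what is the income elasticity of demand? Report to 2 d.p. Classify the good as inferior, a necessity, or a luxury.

At M = 1756: Q = 136.026.
dQ/dM = 41.9/M = 0.023861 at this income.
η = (dQ/dM)·(M/Q) = 0.023861 × (1756/136.026) = 0.31.
Since 0 < η < 1, the good is a necessity.

0.31 (necessity)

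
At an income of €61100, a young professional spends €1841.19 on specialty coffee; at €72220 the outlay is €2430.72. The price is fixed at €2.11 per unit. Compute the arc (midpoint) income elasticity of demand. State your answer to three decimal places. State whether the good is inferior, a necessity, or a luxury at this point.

1.655 (luxury)

With a constant price, Q₁ = 1841.19/2.11 = 872.602 and Q₂ = 2430.72/2.11 = 1152.000 (equivalently, work directly with expenditure since P cancels).
Midpoint %ΔQ = (2430.72 − 1841.19)/2135.96 = 0.27600; midpoint %ΔI = (72220 − 61100)/66660 = 0.16682.
η = 0.27600 / 0.16682 = 1.655.
η > 1 ⇒ luxury.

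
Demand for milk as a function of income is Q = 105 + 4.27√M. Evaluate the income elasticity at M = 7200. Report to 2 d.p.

At M = 7200: Q = 467.322.
dQ/dM = 4.27/(2√M) = 0.0251612 at this income.
η = (dQ/dM)·(M/Q) = 0.0251612 × (7200/467.322) = 0.39.

0.39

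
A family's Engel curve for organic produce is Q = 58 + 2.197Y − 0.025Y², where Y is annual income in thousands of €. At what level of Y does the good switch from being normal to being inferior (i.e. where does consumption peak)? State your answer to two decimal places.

43.94

dQ/dY = 2.197 − 0.05Y.
The good is inferior where dQ/dY < 0. Setting dQ/dY = 0 gives Y = 2.197 / 0.05 = 43.94.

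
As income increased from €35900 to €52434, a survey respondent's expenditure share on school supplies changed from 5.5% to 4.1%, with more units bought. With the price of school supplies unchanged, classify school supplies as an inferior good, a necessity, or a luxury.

necessity

Quantity rises but the budget share falls as income rises, so 0 < η < 1.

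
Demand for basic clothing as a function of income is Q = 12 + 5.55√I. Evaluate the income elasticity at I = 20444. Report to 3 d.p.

0.493

At I = 20444: Q = 805.553.
dQ/dI = 5.55/(2√I) = 0.019408 at this income.
η = (dQ/dI)·(I/Q) = 0.019408 × (20444/805.553) = 0.493.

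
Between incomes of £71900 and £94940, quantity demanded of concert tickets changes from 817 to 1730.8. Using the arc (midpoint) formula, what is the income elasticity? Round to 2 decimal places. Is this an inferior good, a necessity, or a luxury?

ΔQ = 1730.8 − 817 = 913.8; midpoint Q̄ = (817 + 1730.8)/2 = 1273.9.
ΔI = 94940 − 71900 = 23040; midpoint Ī = (71900 + 94940)/2 = 83420.
η = (ΔQ/Q̄) ÷ (ΔI/Ī) = (913.8/1273.9) ÷ (23040/83420) = 2.60.
η > 1 ⇒ luxury.

2.60 (luxury)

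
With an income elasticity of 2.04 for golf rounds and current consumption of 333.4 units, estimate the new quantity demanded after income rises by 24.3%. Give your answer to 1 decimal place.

%ΔQ ≈ η × %ΔI = 2.04 × 24.3% = 49.572%.
New Q ≈ 333.4 × (1 + 0.49572) = 498.7.

498.7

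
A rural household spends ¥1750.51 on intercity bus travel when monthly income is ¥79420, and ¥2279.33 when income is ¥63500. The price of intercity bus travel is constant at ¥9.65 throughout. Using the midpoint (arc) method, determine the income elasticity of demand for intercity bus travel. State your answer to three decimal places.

With a constant price, Q₁ = 1750.51/9.65 = 181.400 and Q₂ = 2279.33/9.65 = 236.200 (equivalently, work directly with expenditure since P cancels).
Midpoint %ΔQ = (2279.33 − 1750.51)/2014.92 = 0.26245; midpoint %ΔI = (63500 − 79420)/71460 = -0.22278.
η = 0.26245 / -0.22278 = -1.178.

-1.178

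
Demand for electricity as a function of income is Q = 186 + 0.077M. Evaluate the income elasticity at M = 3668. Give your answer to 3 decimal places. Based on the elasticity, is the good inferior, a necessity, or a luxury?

0.603 (necessity)

At M = 3668: Q = 468.436.
dQ/dM = 0.077.
η = (dQ/dM)·(M/Q) = 0.077 × (3668/468.436) = 0.603.
Since 0 < η < 1, the good is a necessity.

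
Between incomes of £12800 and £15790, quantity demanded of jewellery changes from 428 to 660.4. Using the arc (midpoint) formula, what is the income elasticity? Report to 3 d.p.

ΔQ = 660.4 − 428 = 232.4; midpoint Q̄ = (428 + 660.4)/2 = 544.2.
ΔI = 15790 − 12800 = 2990; midpoint Ī = (12800 + 15790)/2 = 14295.
η = (ΔQ/Q̄) ÷ (ΔI/Ī) = (232.4/544.2) ÷ (2990/14295) = 2.042.

2.042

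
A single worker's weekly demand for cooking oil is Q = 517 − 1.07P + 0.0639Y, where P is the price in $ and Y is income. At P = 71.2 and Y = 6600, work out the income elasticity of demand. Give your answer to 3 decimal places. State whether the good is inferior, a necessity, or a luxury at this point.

At P = 71.2, Y = 6600: Q = 862.556.
Holding P constant, ∂Q/∂Y = 0.0639.
η_Y = (∂Q/∂Y)·(Y/Q) = 0.0639 × (6600/862.556) = 0.489.
Since 0 < η < 1, this is a necessity.

0.489 (necessity)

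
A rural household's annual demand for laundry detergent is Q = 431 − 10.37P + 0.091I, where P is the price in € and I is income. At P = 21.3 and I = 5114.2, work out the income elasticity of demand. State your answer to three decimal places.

0.689

At P = 21.3, I = 5114.2: Q = 675.511.
Holding P constant, ∂Q/∂I = 0.091.
η_I = (∂Q/∂I)·(I/Q) = 0.091 × (5114.2/675.511) = 0.689.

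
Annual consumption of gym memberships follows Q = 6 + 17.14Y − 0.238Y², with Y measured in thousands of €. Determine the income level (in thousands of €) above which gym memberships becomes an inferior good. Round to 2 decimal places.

dQ/dY = 17.14 − 0.476Y.
The good is inferior where dQ/dY < 0. Setting dQ/dY = 0 gives Y = 17.14 / 0.476 = 36.01.

36.01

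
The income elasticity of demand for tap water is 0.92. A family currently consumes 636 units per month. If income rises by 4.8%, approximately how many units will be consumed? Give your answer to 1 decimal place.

%ΔQ ≈ η × %ΔI = 0.92 × 4.8% = 4.416%.
New Q ≈ 636 × (1 + 0.04416) = 664.1.

664.1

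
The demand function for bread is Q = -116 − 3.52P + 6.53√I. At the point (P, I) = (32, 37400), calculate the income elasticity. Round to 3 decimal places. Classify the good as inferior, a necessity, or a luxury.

At P = 32, I = 37400: Q = 1034.202.
Holding P constant, ∂Q/∂I = 6.53/(2√I) = 0.0168829.
η_I = (∂Q/∂I)·(I/Q) = 0.0168829 × (37400/1034.202) = 0.611.
Since 0 < η < 1, this is a necessity.

0.611 (necessity)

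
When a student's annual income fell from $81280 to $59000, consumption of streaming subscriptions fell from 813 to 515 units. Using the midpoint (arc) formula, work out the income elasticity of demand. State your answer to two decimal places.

ΔQ = 515 − 813 = -298; midpoint Q̄ = (813 + 515)/2 = 664.
ΔI = 59000 − 81280 = -22280; midpoint Ī = (81280 + 59000)/2 = 70140.
η = (ΔQ/Q̄) ÷ (ΔI/Ī) = (-298/664) ÷ (-22280/70140) = 1.41.

1.41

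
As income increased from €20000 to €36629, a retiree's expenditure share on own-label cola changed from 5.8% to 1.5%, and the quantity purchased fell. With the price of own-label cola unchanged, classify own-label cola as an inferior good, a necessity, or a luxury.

Quantity demanded falls as income rises, so η < 0.

inferior good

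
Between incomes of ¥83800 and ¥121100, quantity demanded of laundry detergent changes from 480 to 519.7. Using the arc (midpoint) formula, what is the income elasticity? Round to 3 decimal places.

0.218

ΔQ = 519.7 − 480 = 39.7; midpoint Q̄ = (480 + 519.7)/2 = 499.85.
ΔI = 121100 − 83800 = 37300; midpoint Ī = (83800 + 121100)/2 = 102450.
η = (ΔQ/Q̄) ÷ (ΔI/Ī) = (39.7/499.85) ÷ (37300/102450) = 0.218.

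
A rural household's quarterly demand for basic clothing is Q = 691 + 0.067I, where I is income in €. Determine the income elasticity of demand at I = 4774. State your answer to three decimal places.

At I = 4774: Q = 1010.858.
dQ/dI = 0.067.
η = (dQ/dI)·(I/Q) = 0.067 × (4774/1010.858) = 0.316.

0.316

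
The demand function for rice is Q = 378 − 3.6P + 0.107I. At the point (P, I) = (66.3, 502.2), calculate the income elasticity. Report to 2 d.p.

0.28

At P = 66.3, I = 502.2: Q = 193.055.
Holding P constant, ∂Q/∂I = 0.107.
η_I = (∂Q/∂I)·(I/Q) = 0.107 × (502.2/193.055) = 0.28.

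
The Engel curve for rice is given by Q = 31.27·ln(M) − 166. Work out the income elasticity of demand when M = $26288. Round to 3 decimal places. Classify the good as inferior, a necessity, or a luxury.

At M = 26288: Q = 152.231.
dQ/dM = 31.27/M = 0.00118952 at this income.
η = (dQ/dM)·(M/Q) = 0.00118952 × (26288/152.231) = 0.205.
Since 0 < η < 1, the good is a necessity.

0.205 (necessity)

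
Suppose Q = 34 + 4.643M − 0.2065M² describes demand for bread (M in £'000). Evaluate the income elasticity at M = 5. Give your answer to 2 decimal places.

0.25

At M = 5: Q = 52.0525.
dQ/dM = 4.643 − 0.413M = 2.57800.
η = (dQ/dM)·(M/Q) = 2.57800 × (5/52.0525) = 0.25.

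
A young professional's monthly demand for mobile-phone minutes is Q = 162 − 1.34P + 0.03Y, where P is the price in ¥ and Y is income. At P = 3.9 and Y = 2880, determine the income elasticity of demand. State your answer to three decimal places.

At P = 3.9, Y = 2880: Q = 243.174.
Holding P constant, ∂Q/∂Y = 0.03.
η_Y = (∂Q/∂Y)·(Y/Q) = 0.03 × (2880/243.174) = 0.355.

0.355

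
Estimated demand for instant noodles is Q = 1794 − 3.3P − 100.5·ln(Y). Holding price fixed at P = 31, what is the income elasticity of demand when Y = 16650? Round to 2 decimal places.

-0.14

At P = 31, Y = 16650: Q = 714.823.
Holding P constant, ∂Q/∂Y = -100.5/Y = -0.00603604.
η_Y = (∂Q/∂Y)·(Y/Q) = -0.00603604 × (16650/714.823) = -0.14.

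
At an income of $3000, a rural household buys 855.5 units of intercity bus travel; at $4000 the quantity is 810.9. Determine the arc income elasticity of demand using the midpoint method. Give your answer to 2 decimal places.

-0.19

ΔQ = 810.9 − 855.5 = -44.6; midpoint Q̄ = (855.5 + 810.9)/2 = 833.2.
ΔI = 4000 − 3000 = 1000; midpoint Ī = (3000 + 4000)/2 = 3500.
η = (ΔQ/Q̄) ÷ (ΔI/Ī) = (-44.6/833.2) ÷ (1000/3500) = -0.19.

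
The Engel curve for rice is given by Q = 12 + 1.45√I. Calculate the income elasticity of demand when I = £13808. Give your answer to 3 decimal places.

0.467

At I = 13808: Q = 182.386.
dQ/dI = 1.45/(2√I) = 0.00616982 at this income.
η = (dQ/dI)·(I/Q) = 0.00616982 × (13808/182.386) = 0.467.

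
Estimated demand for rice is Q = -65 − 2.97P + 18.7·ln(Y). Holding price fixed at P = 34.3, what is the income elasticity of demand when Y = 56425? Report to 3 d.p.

At P = 34.3, Y = 56425: Q = 37.719.
Holding P constant, ∂Q/∂Y = 18.7/Y = 0.000331413.
η_Y = (∂Q/∂Y)·(Y/Q) = 0.000331413 × (56425/37.719) = 0.496.

0.496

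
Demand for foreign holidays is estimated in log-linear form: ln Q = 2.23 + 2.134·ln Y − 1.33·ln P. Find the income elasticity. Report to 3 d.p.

2.134

In a log-linear demand, the coefficient on ln Y is the income elasticity.
So η = 2.134.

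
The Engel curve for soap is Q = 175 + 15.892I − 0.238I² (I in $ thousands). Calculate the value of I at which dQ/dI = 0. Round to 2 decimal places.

33.39

dQ/dI = 15.892 − 0.476I.
The good is inferior where dQ/dI < 0. Setting dQ/dI = 0 gives I = 15.892 / 0.476 = 33.39.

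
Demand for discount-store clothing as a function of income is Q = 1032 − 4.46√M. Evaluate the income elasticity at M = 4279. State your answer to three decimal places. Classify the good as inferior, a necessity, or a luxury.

At M = 4279: Q = 740.253.
dQ/dM = -4.46/(2√M) = -0.0340905 at this income.
η = (dQ/dM)·(M/Q) = -0.0340905 × (4279/740.253) = -0.197.
Since η < 0, the good is an inferior good.

-0.197 (inferior good)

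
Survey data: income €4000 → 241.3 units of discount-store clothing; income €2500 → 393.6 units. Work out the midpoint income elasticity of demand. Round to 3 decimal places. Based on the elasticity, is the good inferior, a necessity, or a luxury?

-1.039 (inferior good)

ΔQ = 393.6 − 241.3 = 152.3; midpoint Q̄ = (241.3 + 393.6)/2 = 317.45.
ΔI = 2500 − 4000 = -1500; midpoint Ī = (4000 + 2500)/2 = 3250.
η = (ΔQ/Q̄) ÷ (ΔI/Ī) = (152.3/317.45) ÷ (-1500/3250) = -1.039.
η < 0 ⇒ inferior good.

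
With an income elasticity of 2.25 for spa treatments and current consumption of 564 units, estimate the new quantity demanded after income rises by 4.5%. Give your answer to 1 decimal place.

621.1

%ΔQ ≈ η × %ΔI = 2.25 × 4.5% = 10.125%.
New Q ≈ 564 × (1 + 0.10125) = 621.1.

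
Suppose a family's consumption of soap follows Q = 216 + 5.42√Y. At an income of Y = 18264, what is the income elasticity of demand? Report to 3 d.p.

0.386

At Y = 18264: Q = 948.482.
dQ/dY = 5.42/(2√Y) = 0.0200526 at this income.
η = (dQ/dY)·(Y/Q) = 0.0200526 × (18264/948.482) = 0.386.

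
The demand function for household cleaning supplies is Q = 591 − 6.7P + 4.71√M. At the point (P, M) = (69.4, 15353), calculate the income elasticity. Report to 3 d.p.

0.411

At P = 69.4, M = 15353: Q = 709.623.
Holding P constant, ∂Q/∂M = 4.71/(2√M) = 0.0190062.
η_M = (∂Q/∂M)·(M/Q) = 0.0190062 × (15353/709.623) = 0.411.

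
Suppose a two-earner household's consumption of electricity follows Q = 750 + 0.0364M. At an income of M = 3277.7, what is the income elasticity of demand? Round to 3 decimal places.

0.137

At M = 3277.7: Q = 869.308.
dQ/dM = 0.0364.
η = (dQ/dM)·(M/Q) = 0.0364 × (3277.7/869.308) = 0.137.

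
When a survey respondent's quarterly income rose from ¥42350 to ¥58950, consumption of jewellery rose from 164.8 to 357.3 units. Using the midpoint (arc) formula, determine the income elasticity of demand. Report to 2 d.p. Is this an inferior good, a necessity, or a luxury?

ΔQ = 357.3 − 164.8 = 192.5; midpoint Q̄ = (164.8 + 357.3)/2 = 261.05.
ΔI = 58950 − 42350 = 16600; midpoint Ī = (42350 + 58950)/2 = 50650.
η = (ΔQ/Q̄) ÷ (ΔI/Ī) = (192.5/261.05) ÷ (16600/50650) = 2.25.
η > 1 ⇒ luxury.

2.25 (luxury)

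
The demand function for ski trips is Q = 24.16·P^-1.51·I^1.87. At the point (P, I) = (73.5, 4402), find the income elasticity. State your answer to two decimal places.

1.87

For a multiplicative demand Q = A·P^α·I^β, the income elasticity is β everywhere.
Here β = 1.87, so η = 1.87.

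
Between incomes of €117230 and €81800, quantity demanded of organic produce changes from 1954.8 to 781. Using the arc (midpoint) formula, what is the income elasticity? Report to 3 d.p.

2.410

ΔQ = 781 − 1954.8 = -1173.8; midpoint Q̄ = (1954.8 + 781)/2 = 1367.9.
ΔI = 81800 − 117230 = -35430; midpoint Ī = (117230 + 81800)/2 = 99515.
η = (ΔQ/Q̄) ÷ (ΔI/Ī) = (-1173.8/1367.9) ÷ (-35430/99515) = 2.410.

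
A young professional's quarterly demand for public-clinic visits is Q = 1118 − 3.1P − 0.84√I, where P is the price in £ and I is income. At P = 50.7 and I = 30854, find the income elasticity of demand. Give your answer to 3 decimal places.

At P = 50.7, I = 30854: Q = 813.281.
Holding P constant, ∂Q/∂I = -0.84/(2√I) = -0.00239108.
η_I = (∂Q/∂I)·(I/Q) = -0.00239108 × (30854/813.281) = -0.091.

-0.091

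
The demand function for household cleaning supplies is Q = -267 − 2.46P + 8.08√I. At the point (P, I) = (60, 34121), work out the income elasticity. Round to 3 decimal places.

At P = 60, I = 34121: Q = 1077.927.
Holding P constant, ∂Q/∂I = 8.08/(2√I) = 0.0218711.
η_I = (∂Q/∂I)·(I/Q) = 0.0218711 × (34121/1077.927) = 0.692.

0.692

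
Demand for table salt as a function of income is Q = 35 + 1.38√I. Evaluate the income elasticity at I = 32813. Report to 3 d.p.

At I = 32813: Q = 284.978.
dQ/dI = 1.38/(2√I) = 0.00380913 at this income.
η = (dQ/dI)·(I/Q) = 0.00380913 × (32813/284.978) = 0.439.

0.439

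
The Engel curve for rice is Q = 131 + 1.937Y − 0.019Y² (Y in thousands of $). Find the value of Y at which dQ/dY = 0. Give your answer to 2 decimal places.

50.97

dQ/dY = 1.937 − 0.038Y.
The good is inferior where dQ/dY < 0. Setting dQ/dY = 0 gives Y = 1.937 / 0.038 = 50.97.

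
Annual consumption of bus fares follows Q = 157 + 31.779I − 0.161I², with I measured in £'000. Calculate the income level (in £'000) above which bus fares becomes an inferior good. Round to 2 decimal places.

dQ/dI = 31.779 − 0.322I.
The good is inferior where dQ/dI < 0. Setting dQ/dI = 0 gives I = 31.779 / 0.322 = 98.69.

98.69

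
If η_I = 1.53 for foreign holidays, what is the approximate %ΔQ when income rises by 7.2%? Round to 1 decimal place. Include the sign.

%ΔQ ≈ η × %ΔI = 1.53 × 7.2% = 11.0%.

11.0%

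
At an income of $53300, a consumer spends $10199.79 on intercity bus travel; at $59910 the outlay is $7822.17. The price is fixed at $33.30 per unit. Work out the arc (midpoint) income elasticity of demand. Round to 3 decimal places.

-2.260

With a constant price, Q₁ = 10199.79/33.30 = 306.300 and Q₂ = 7822.17/33.30 = 234.900 (equivalently, work directly with expenditure since P cancels).
Midpoint %ΔQ = (7822.17 − 10199.79)/9010.98 = -0.26386; midpoint %ΔI = (59910 − 53300)/56605 = 0.11677.
η = -0.26386 / 0.11677 = -2.260.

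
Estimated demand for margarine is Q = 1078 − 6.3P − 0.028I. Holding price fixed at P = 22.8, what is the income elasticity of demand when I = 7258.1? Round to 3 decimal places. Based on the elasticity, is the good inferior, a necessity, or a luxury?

-0.278 (inferior good)

At P = 22.8, I = 7258.1: Q = 731.133.
Holding P constant, ∂Q/∂I = −0.028.
η_I = (∂Q/∂I)·(I/Q) = -0.028 × (7258.1/731.133) = -0.278.
Since η < 0, this is an inferior good.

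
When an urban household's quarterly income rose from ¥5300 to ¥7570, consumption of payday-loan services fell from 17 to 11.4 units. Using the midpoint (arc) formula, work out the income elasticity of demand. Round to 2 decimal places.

-1.12

ΔQ = 11.4 − 17 = -5.6; midpoint Q̄ = (17 + 11.4)/2 = 14.2.
ΔI = 7570 − 5300 = 2270; midpoint Ī = (5300 + 7570)/2 = 6435.
η = (ΔQ/Q̄) ÷ (ΔI/Ī) = (-5.6/14.2) ÷ (2270/6435) = -1.12.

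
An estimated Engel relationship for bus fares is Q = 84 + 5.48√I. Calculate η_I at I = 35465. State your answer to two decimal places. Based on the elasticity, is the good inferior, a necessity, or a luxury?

At I = 35465: Q = 1116.002.
dQ/dI = 5.48/(2√I) = 0.0145496 at this income.
η = (dQ/dI)·(I/Q) = 0.0145496 × (35465/1116.002) = 0.46.
Since 0 < η < 1, the good is a necessity.

0.46 (necessity)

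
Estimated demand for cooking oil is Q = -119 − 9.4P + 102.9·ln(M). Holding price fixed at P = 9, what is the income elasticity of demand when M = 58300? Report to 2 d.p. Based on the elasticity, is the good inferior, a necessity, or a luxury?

At P = 9, M = 58300: Q = 925.558.
Holding P constant, ∂Q/∂M = 102.9/M = 0.00176501.
η_M = (∂Q/∂M)·(M/Q) = 0.00176501 × (58300/925.558) = 0.11.
Since 0 < η < 1, this is a necessity.

0.11 (necessity)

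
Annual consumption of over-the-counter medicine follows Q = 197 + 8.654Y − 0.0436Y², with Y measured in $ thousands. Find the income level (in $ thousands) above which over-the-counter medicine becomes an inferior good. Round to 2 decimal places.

99.24

dQ/dY = 8.654 − 0.0872Y.
The good is inferior where dQ/dY < 0. Setting dQ/dY = 0 gives Y = 8.654 / 0.0872 = 99.24.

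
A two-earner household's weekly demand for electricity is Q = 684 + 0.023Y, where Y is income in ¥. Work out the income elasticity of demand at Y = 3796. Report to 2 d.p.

0.11

At Y = 3796: Q = 771.308.
dQ/dY = 0.023.
η = (dQ/dY)·(Y/Q) = 0.023 × (3796/771.308) = 0.11.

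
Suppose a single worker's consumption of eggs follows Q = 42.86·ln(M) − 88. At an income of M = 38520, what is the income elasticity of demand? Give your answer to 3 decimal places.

0.118

At M = 38520: Q = 364.556.
dQ/dM = 42.86/M = 0.00111267 at this income.
η = (dQ/dM)·(M/Q) = 0.00111267 × (38520/364.556) = 0.118.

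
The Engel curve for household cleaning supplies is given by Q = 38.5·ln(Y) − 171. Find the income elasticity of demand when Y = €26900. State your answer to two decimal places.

0.17

At Y = 26900: Q = 221.695.
dQ/dY = 38.5/Y = 0.00143123 at this income.
η = (dQ/dY)·(Y/Q) = 0.00143123 × (26900/221.695) = 0.17.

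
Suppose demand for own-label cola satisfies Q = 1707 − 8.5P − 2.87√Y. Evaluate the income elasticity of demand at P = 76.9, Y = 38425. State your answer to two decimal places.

At P = 76.9, Y = 38425: Q = 490.764.
Holding P constant, ∂Q/∂Y = -2.87/(2√Y) = -0.00732057.
η_Y = (∂Q/∂Y)·(Y/Q) = -0.00732057 × (38425/490.764) = -0.57.

-0.57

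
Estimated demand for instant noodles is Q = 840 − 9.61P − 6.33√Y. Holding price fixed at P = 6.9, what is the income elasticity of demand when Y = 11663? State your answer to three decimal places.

At P = 6.9, Y = 11663: Q = 90.080.
Holding P constant, ∂Q/∂Y = -6.33/(2√Y) = -0.0293068.
η_Y = (∂Q/∂Y)·(Y/Q) = -0.0293068 × (11663/90.080) = -3.794.

-3.794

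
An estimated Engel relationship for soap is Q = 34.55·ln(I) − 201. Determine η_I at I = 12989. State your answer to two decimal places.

At I = 12989: Q = 126.253.
dQ/dI = 34.55/I = 0.00265994 at this income.
η = (dQ/dI)·(I/Q) = 0.00265994 × (12989/126.253) = 0.27.

0.27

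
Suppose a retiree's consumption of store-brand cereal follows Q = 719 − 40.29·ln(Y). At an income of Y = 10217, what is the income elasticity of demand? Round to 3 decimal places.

At Y = 10217: Q = 347.050.
dQ/dY = -40.29/Y = -0.00394343 at this income.
η = (dQ/dY)·(Y/Q) = -0.00394343 × (10217/347.050) = -0.116.

-0.116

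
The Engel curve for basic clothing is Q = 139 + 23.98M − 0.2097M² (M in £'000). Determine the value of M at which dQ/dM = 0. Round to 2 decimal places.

57.18

dQ/dM = 23.98 − 0.4194M.
The good is inferior where dQ/dM < 0. Setting dQ/dM = 0 gives M = 23.98 / 0.4194 = 57.18.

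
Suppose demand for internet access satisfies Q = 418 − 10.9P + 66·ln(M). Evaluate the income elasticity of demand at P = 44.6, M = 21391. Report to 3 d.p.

0.112

At P = 44.6, M = 21391: Q = 589.928.
Holding P constant, ∂Q/∂M = 66/M = 0.00308541.
η_M = (∂Q/∂M)·(M/Q) = 0.00308541 × (21391/589.928) = 0.112.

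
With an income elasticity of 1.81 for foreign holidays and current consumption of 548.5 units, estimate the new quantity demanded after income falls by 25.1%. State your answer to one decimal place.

%ΔQ ≈ η × %ΔI = 1.81 × (-25.1%) = -45.431%.
New Q ≈ 548.5 × (1 − 0.45431) = 299.3.

299.3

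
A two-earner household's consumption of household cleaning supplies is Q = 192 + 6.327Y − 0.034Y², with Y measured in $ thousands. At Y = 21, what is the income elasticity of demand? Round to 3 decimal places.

0.332

At Y = 21: Q = 309.8730.
dQ/dY = 6.327 − 0.068Y = 4.89900.
η = (dQ/dY)·(Y/Q) = 4.89900 × (21/309.8730) = 0.332.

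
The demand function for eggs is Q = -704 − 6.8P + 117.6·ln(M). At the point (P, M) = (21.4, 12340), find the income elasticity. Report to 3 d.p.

At P = 21.4, M = 12340: Q = 258.343.
Holding P constant, ∂Q/∂M = 117.6/M = 0.00952998.
η_M = (∂Q/∂M)·(M/Q) = 0.00952998 × (12340/258.343) = 0.455.

0.455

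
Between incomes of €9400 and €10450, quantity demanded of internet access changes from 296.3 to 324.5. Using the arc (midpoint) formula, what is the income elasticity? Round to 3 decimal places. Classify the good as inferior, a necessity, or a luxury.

0.859 (necessity)

ΔQ = 324.5 − 296.3 = 28.2; midpoint Q̄ = (296.3 + 324.5)/2 = 310.4.
ΔI = 10450 − 9400 = 1050; midpoint Ī = (9400 + 10450)/2 = 9925.
η = (ΔQ/Q̄) ÷ (ΔI/Ī) = (28.2/310.4) ÷ (1050/9925) = 0.859.
0 < η < 1 ⇒ necessity.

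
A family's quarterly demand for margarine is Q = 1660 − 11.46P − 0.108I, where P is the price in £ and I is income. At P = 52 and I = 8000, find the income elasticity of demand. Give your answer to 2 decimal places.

At P = 52, I = 8000: Q = 200.080.
Holding P constant, ∂Q/∂I = −0.108.
η_I = (∂Q/∂I)·(I/Q) = -0.108 × (8000/200.080) = -4.32.

-4.32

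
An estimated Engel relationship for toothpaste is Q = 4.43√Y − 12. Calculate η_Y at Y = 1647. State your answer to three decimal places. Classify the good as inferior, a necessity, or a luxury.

At Y = 1647: Q = 167.784.
dQ/dY = 4.43/(2√Y) = 0.0545792 at this income.
η = (dQ/dY)·(Y/Q) = 0.0545792 × (1647/167.784) = 0.536.
Since 0 < η < 1, the good is a necessity.

0.536 (necessity)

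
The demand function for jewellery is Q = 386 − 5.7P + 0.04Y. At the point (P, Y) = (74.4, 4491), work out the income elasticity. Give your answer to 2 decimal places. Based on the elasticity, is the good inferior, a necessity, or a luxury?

At P = 74.4, Y = 4491: Q = 141.560.
Holding P constant, ∂Q/∂Y = 0.04.
η_Y = (∂Q/∂Y)·(Y/Q) = 0.04 × (4491/141.560) = 1.27.
Since η > 1, this is a luxury.

1.27 (luxury)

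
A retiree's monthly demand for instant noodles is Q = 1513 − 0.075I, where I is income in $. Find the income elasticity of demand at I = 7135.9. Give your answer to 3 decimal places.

-0.547

At I = 7135.9: Q = 977.808.
dQ/dI = −0.075.
η = (dQ/dI)·(I/Q) = -0.075 × (7135.9/977.808) = -0.547.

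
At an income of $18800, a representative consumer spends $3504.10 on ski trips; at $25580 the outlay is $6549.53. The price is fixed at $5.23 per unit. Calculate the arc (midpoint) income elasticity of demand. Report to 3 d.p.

1.983

With a constant price, Q₁ = 3504.10/5.23 = 670.000 and Q₂ = 6549.53/5.23 = 1252.300 (equivalently, work directly with expenditure since P cancels).
Midpoint %ΔQ = (6549.53 − 3504.10)/5026.81 = 0.60584; midpoint %ΔI = (25580 − 18800)/22190 = 0.30554.
η = 0.60584 / 0.30554 = 1.983.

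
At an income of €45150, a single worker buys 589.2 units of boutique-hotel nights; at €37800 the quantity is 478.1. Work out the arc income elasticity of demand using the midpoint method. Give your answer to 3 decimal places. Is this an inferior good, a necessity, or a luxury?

1.175 (luxury)

ΔQ = 478.1 − 589.2 = -111.1; midpoint Q̄ = (589.2 + 478.1)/2 = 533.65.
ΔI = 37800 − 45150 = -7350; midpoint Ī = (45150 + 37800)/2 = 41475.
η = (ΔQ/Q̄) ÷ (ΔI/Ī) = (-111.1/533.65) ÷ (-7350/41475) = 1.175.
η > 1 ⇒ luxury.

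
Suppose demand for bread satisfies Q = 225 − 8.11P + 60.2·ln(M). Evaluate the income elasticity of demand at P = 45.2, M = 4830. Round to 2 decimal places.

At P = 45.2, M = 4830: Q = 369.081.
Holding P constant, ∂Q/∂M = 60.2/M = 0.0124638.
η_M = (∂Q/∂M)·(M/Q) = 0.0124638 × (4830/369.081) = 0.16.

0.16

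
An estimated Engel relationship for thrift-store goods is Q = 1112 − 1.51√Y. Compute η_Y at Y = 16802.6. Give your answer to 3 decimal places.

At Y = 16802.6: Q = 916.266.
dQ/dY = -1.51/(2√Y) = -0.0058245 at this income.
η = (dQ/dY)·(Y/Q) = -0.0058245 × (16802.6/916.266) = -0.107.

-0.107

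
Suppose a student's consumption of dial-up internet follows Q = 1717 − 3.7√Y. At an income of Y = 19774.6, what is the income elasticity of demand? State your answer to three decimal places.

-0.217

At Y = 19774.6: Q = 1196.698.
dQ/dY = -3.7/(2√Y) = -0.0131558 at this income.
η = (dQ/dY)·(Y/Q) = -0.0131558 × (19774.6/1196.698) = -0.217.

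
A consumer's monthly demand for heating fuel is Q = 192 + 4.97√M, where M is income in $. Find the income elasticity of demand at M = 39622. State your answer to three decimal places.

0.419

At M = 39622: Q = 1181.292.
dQ/dM = 4.97/(2√M) = 0.0124841 at this income.
η = (dQ/dM)·(M/Q) = 0.0124841 × (39622/1181.292) = 0.419.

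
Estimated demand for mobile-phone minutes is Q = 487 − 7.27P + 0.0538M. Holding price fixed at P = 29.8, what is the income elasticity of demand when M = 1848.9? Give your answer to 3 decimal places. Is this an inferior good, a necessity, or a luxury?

At P = 29.8, M = 1848.9: Q = 369.825.
Holding P constant, ∂Q/∂M = 0.0538.
η_M = (∂Q/∂M)·(M/Q) = 0.0538 × (1848.9/369.825) = 0.269.
Since 0 < η < 1, this is a necessity.

0.269 (necessity)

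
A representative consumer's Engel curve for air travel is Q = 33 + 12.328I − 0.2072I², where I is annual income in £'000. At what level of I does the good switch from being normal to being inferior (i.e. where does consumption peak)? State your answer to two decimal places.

dQ/dI = 12.328 − 0.4144I.
The good is inferior where dQ/dI < 0. Setting dQ/dI = 0 gives I = 12.328 / 0.4144 = 29.75.

29.75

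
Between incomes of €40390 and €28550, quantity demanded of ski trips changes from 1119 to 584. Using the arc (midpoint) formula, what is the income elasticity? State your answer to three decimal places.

ΔQ = 584 − 1119 = -535; midpoint Q̄ = (1119 + 584)/2 = 851.5.
ΔI = 28550 − 40390 = -11840; midpoint Ī = (40390 + 28550)/2 = 34470.
η = (ΔQ/Q̄) ÷ (ΔI/Ī) = (-535/851.5) ÷ (-11840/34470) = 1.829.

1.829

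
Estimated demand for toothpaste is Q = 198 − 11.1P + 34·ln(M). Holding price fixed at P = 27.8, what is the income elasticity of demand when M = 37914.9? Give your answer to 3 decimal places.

0.137

At P = 27.8, M = 37914.9: Q = 247.885.
Holding P constant, ∂Q/∂M = 34/M = 0.000896745.
η_M = (∂Q/∂M)·(M/Q) = 0.000896745 × (37914.9/247.885) = 0.137.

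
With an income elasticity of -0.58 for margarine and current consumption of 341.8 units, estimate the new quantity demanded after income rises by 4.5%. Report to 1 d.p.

%ΔQ ≈ η × %ΔI = -0.58 × 4.5% = -2.61%.
New Q ≈ 341.8 × (1 − 0.0261) = 332.9.

332.9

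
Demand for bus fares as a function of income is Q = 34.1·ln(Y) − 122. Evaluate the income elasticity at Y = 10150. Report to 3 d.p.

0.177

At Y = 10150: Q = 192.580.
dQ/dY = 34.1/Y = 0.00335961 at this income.
η = (dQ/dY)·(Y/Q) = 0.00335961 × (10150/192.580) = 0.177.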